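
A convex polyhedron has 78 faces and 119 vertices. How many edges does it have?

195

Here V − E + F = 2.
E = V + F − (2) = 119 + 78 − (2) = 195.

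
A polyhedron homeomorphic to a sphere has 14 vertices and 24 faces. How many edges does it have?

36

Here V − E + F = 2.
E = V + F − (2) = 14 + 24 − (2) = 36.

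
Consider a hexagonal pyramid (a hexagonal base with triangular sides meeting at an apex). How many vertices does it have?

7

A pyramid on an n-gon base has one n-gon and n triangles: V = 6 + 1 = 7, E = 2·6 = 12, F = 6 + 1 = 7.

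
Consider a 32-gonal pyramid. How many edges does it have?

64

A pyramid on an n-gon base has one n-gon and n triangles: V = 32 + 1 = 33, E = 2·32 = 64, F = 32 + 1 = 33.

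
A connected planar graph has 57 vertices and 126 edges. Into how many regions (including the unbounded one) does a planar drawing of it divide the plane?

Euler's formula for a connected plane graph: V − E + F = 2, so F = 2 − 57 + 126 = 71.

71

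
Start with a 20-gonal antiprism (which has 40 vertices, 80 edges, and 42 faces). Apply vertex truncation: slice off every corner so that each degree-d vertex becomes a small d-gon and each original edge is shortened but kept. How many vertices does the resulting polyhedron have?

160

Truncation replaces each original edge-end by a new vertex, so V′ = 2E = 160.
Each original edge survives, and each old vertex of degree d contributes d new edges; summing degrees gives Σd = 2E, so E′ = E + 2E = 3E = 240.
Each original face survives and each original vertex becomes one new face: F′ = F + V = 82.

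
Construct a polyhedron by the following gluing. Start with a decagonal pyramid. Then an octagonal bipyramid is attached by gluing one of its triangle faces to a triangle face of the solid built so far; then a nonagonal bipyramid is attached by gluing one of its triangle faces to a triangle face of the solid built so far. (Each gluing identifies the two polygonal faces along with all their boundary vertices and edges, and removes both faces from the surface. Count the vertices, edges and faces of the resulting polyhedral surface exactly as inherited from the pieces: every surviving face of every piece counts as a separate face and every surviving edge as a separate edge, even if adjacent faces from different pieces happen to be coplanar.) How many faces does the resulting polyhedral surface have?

41

A decagonal pyramid: V=11, E=20, F=11.
Attach an octagonal bipyramid (V=10, E=24, F=16) along a 3-gon: merge 3 vertices and 3 edges, delete both glued faces → V=18, E=41, F=25.
Attach a nonagonal bipyramid (V=11, E=27, F=18) along a 3-gon: merge 3 vertices and 3 edges, delete both glued faces → V=26, E=65, F=41.
Check: V − E + F = 26 − 65 + 41 = 2.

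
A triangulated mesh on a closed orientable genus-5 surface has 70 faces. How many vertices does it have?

χ = 2 − 2·5 = -8, and every face is a triangle so 3F = 2E.
E = 3·70/2 = 105. Then V = -8 + E − F = -8 + 105 − 70 = 27.

27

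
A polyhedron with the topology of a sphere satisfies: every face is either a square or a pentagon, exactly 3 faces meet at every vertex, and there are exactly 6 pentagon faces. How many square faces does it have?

3

Let x be the number of squares; then F = 6 + x.
Edge–face incidences: 2E = 5·6 + 4·x = 30 + 4x.
Every vertex has degree 3, so 3V = 2E.
Euler: V − E + F = 2 ⇒ (2E)/3 − E + (6 + x) = 2.
Multiply by 6: 2·(2E) − 3·(2E) + 6·(6 + x) = 12, i.e. 36 + 6x − (30 + 4x) = 12.
Collecting terms: 2x + 6 = 12, so 2x = 6, so x = 3.
Then 2E = 30 + 4·3 = 42, so E = 21, V = 2E/3 = 14, F = 6 + 3 = 9.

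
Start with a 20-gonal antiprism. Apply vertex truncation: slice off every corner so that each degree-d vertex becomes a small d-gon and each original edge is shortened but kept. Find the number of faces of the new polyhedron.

82

The base solid has V = 40, E = 80, F = 42.
Truncation replaces each original edge-end by a new vertex, so V′ = 2E = 160.
Each original edge survives, and each old vertex of degree d contributes d new edges; summing degrees gives Σd = 2E, so E′ = E + 2E = 3E = 240.
Each original face survives and each original vertex becomes one new face: F′ = F + V = 82.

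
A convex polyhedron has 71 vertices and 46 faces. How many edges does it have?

Here V − E + F = 2.
E = V + F − (2) = 71 + 46 − (2) = 115.

115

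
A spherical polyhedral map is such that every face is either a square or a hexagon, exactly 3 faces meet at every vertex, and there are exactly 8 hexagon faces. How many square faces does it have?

Let x be the number of squares; then F = 8 + x.
Edge–face incidences: 2E = 6·8 + 4·x = 48 + 4x.
Every vertex has degree 3, so 3V = 2E.
Euler: V − E + F = 2 ⇒ (2E)/3 − E + (8 + x) = 2.
Multiply by 6: 2·(2E) − 3·(2E) + 6·(8 + x) = 12, i.e. 48 + 6x − (48 + 4x) = 12.
Collecting terms: 2x = 12, so x = 6.
Then 2E = 48 + 4·6 = 72, so E = 36, V = 2E/3 = 24, F = 8 + 6 = 14.

6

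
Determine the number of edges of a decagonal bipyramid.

30

A bipyramid over an n-gon has 2n triangular faces and n + 2 vertices: V = 10 + 2 = 12, E = 3·10 = 30, F = 2·10 = 20.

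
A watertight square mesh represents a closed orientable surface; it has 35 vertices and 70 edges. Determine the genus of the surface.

1

Every face is a square and each edge borders two faces, so 4F = 2·70, giving F = 35.
χ = V − E + F = 35 − 70 + 35 = 0.
For a closed orientable surface χ = 2 − 2g, so g = (2 − (0))/2 = 1.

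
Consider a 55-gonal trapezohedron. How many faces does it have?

The n-trapezohedron (dual of the n-antiprism) has V = 2·55 + 2 = 112, E = 4·55 = 220, F = 2·55 = 110.

110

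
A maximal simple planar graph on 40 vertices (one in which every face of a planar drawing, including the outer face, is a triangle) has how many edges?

In a plane triangulation 3F = 2E and V − E + F = 2, so E = 3V − 6 = 3·40 − 6 = 114.

114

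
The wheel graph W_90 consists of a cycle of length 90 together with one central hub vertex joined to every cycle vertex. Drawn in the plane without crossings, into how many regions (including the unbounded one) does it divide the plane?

W_90 has V = 90 + 1 = 91 vertices and E = 2·90 = 180 edges.
By Euler's formula F = 2 − V + E = 2 − 91 + 180 = 91.

91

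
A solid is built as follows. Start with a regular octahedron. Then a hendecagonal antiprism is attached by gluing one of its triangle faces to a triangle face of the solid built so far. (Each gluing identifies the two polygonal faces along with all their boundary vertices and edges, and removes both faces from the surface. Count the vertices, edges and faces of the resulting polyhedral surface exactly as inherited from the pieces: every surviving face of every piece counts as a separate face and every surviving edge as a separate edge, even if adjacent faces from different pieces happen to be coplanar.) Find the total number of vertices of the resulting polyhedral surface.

25

A regular octahedron: V=6, E=12, F=8.
Attach a hendecagonal antiprism (V=22, E=44, F=24) along a 3-gon: merge 3 vertices and 3 edges, delete both glued faces → V=25, E=53, F=30.
Check: V − E + F = 25 − 53 + 30 = 2.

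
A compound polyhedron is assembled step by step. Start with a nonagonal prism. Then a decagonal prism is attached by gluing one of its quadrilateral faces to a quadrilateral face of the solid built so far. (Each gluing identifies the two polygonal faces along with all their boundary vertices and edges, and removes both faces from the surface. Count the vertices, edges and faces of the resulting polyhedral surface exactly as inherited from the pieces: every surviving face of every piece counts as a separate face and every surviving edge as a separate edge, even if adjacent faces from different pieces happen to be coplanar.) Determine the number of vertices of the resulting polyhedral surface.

34

A nonagonal prism: V=18, E=27, F=11.
Attach a decagonal prism (V=20, E=30, F=12) along a 4-gon: merge 4 vertices and 4 edges, delete both glued faces → V=34, E=53, F=21.
Check: V − E + F = 34 − 53 + 21 = 2.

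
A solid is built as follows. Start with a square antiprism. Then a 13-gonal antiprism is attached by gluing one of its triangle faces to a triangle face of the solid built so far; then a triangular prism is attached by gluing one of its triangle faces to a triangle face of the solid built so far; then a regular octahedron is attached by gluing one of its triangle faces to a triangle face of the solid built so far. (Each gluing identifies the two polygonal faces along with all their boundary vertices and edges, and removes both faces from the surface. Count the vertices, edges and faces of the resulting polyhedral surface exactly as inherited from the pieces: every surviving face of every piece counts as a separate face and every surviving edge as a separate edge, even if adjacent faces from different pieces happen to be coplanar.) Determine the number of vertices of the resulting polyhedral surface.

37

A square antiprism: V=8, E=16, F=10.
Attach a 13-gonal antiprism (V=26, E=52, F=28) along a 3-gon: merge 3 vertices and 3 edges, delete both glued faces → V=31, E=65, F=36.
Attach a triangular prism (V=6, E=9, F=5) along a 3-gon: merge 3 vertices and 3 edges, delete both glued faces → V=34, E=71, F=39.
Attach a regular octahedron (V=6, E=12, F=8) along a 3-gon: merge 3 vertices and 3 edges, delete both glued faces → V=37, E=80, F=45.
Check: V − E + F = 37 − 80 + 45 = 2.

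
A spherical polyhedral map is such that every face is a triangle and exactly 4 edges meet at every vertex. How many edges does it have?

Each face has 3 edges and each edge borders two faces, so 2E = 3F.
Each vertex has degree 4, so 4V = 2E and hence V = 3F/4.
Euler: V − E + F = 2 ⇒ (3F/4) − (3F/2) + F = 2.
Multiply by 8: (6 − 12 + 8)F = 16, i.e. 2F = 16.
So F = 8, E = 3·8/2 = 12, V = 3·8/4 = 6.

12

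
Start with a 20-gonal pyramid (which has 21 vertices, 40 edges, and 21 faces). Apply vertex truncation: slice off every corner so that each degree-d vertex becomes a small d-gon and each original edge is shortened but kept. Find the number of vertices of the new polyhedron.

Truncation replaces each original edge-end by a new vertex, so V′ = 2E = 80.
Each original edge survives, and each old vertex of degree d contributes d new edges; summing degrees gives Σd = 2E, so E′ = E + 2E = 3E = 120.
Each original face survives and each original vertex becomes one new face: F′ = F + V = 42.

80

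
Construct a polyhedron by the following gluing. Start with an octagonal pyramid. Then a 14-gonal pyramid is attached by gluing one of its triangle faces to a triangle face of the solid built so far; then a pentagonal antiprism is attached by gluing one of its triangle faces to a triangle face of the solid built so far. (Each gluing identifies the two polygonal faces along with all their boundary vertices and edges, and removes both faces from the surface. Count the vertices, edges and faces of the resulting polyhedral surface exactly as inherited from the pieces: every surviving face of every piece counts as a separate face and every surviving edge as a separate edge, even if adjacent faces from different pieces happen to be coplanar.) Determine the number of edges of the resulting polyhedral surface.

58

An octagonal pyramid: V=9, E=16, F=9.
Attach a 14-gonal pyramid (V=15, E=28, F=15) along a 3-gon: merge 3 vertices and 3 edges, delete both glued faces → V=21, E=41, F=22.
Attach a pentagonal antiprism (V=10, E=20, F=12) along a 3-gon: merge 3 vertices and 3 edges, delete both glued faces → V=28, E=58, F=32.
Check: V − E + F = 28 − 58 + 32 = 2.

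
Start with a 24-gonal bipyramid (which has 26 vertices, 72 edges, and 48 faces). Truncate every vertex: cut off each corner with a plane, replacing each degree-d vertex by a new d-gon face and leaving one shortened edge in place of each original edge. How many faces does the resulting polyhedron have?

Truncation replaces each original edge-end by a new vertex, so V′ = 2E = 144.
Each original edge survives, and each old vertex of degree d contributes d new edges; summing degrees gives Σd = 2E, so E′ = E + 2E = 3E = 216.
Each original face survives and each original vertex becomes one new face: F′ = F + V = 74.

74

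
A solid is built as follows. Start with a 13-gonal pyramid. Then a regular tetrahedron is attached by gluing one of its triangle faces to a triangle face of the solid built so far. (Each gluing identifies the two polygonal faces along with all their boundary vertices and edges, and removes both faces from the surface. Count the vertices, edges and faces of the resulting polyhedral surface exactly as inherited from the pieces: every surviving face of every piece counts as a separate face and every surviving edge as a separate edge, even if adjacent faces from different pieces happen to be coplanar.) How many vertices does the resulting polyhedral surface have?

15

A 13-gonal pyramid: V=14, E=26, F=14.
Attach a regular tetrahedron (V=4, E=6, F=4) along a 3-gon: merge 3 vertices and 3 edges, delete both glued faces → V=15, E=29, F=16.
Check: V − E + F = 15 − 29 + 16 = 2.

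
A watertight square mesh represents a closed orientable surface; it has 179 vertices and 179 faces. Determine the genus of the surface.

Every face is a square, so 2E = 4·179 = 716, giving E = 358.
χ = V − E + F = 179 − 358 + 179 = 0.
For a closed orientable surface χ = 2 − 2g, so g = (2 − (0))/2 = 1.

1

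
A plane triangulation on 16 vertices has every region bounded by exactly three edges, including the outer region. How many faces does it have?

28

In a plane triangulation 3F = 2E and V − E + F = 2, so F = 2V − 4 = 2·16 − 4 = 28.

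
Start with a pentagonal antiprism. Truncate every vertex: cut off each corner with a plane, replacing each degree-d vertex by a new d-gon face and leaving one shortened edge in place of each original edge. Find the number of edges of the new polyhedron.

60

The base solid has V = 10, E = 20, F = 12.
Truncation replaces each original edge-end by a new vertex, so V′ = 2E = 40.
Each original edge survives, and each old vertex of degree d contributes d new edges; summing degrees gives Σd = 2E, so E′ = E + 2E = 3E = 60.
Each original face survives and each original vertex becomes one new face: F′ = F + V = 22.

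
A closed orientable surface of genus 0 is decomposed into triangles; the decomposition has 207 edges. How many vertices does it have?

71

χ = 2 − 2·0 = 2, and every face is a triangle so 3F = 2E.
F = 2E/3 = 138. Then V = 2 + E − F = 2 + 207 − 138 = 71.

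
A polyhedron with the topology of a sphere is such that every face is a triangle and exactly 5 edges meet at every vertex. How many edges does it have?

30

Each face has 3 edges and each edge borders two faces, so 2E = 3F.
Each vertex has degree 5, so 5V = 2E and hence V = 3F/5.
Euler: V − E + F = 2 ⇒ (3F/5) − (3F/2) + F = 2.
Multiply by 10: (6 − 15 + 10)F = 20, i.e. 1F = 20.
So F = 20, E = 3·20/2 = 30, V = 3·20/5 = 12.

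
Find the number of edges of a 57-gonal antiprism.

An antiprism on an n-gon has two n-gon caps and 2n triangles: V = 2·57 = 114, E = 4·57 = 228, F = 2·57 + 2 = 116.

228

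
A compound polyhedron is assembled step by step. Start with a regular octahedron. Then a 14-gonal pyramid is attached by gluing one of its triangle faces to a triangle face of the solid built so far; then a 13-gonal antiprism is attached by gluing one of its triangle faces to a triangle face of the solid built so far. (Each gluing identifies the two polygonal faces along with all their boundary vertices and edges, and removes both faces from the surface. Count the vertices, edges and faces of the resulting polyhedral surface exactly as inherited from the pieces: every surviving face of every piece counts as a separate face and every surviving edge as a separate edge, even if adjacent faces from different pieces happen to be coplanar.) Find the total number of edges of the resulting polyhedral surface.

A regular octahedron: V=6, E=12, F=8.
Attach a 14-gonal pyramid (V=15, E=28, F=15) along a 3-gon: merge 3 vertices and 3 edges, delete both glued faces → V=18, E=37, F=21.
Attach a 13-gonal antiprism (V=26, E=52, F=28) along a 3-gon: merge 3 vertices and 3 edges, delete both glued faces → V=41, E=86, F=47.
Check: V − E + F = 41 − 86 + 47 = 2.

86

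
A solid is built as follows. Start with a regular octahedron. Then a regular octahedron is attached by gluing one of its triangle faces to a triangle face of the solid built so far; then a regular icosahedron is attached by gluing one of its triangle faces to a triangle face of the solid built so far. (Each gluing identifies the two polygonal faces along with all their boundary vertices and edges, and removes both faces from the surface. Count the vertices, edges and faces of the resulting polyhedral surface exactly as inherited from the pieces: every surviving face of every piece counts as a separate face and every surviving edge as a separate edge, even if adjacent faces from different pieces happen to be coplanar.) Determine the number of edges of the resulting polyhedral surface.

48

A regular octahedron: V=6, E=12, F=8.
Attach a regular octahedron (V=6, E=12, F=8) along a 3-gon: merge 3 vertices and 3 edges, delete both glued faces → V=9, E=21, F=14.
Attach a regular icosahedron (V=12, E=30, F=20) along a 3-gon: merge 3 vertices and 3 edges, delete both glued faces → V=18, E=48, F=32.
Check: V − E + F = 18 − 48 + 32 = 2.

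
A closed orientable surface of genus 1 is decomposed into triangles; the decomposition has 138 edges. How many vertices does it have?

χ = 2 − 2·1 = 0, and every face is a triangle so 3F = 2E.
F = 2E/3 = 92. Then V = 0 + E − F = 0 + 138 − 92 = 46.

46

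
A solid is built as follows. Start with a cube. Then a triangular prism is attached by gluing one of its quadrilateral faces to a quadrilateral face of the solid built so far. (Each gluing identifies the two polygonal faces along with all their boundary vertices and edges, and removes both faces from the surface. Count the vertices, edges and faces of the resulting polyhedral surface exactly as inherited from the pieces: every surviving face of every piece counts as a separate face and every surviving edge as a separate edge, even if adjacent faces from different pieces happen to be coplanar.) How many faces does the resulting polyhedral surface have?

A cube: V=8, E=12, F=6.
Attach a triangular prism (V=6, E=9, F=5) along a 4-gon: merge 4 vertices and 4 edges, delete both glued faces → V=10, E=17, F=9.
Check: V − E + F = 10 − 17 + 9 = 2.

9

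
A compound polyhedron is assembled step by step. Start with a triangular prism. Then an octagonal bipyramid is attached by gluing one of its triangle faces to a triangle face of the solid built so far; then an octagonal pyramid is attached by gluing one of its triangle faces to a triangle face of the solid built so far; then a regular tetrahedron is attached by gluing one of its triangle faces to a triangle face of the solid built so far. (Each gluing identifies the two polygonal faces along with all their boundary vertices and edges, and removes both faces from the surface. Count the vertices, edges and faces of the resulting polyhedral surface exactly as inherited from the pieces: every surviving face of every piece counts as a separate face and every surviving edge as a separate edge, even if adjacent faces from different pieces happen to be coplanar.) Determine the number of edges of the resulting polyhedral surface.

A triangular prism: V=6, E=9, F=5.
Attach an octagonal bipyramid (V=10, E=24, F=16) along a 3-gon: merge 3 vertices and 3 edges, delete both glued faces → V=13, E=30, F=19.
Attach an octagonal pyramid (V=9, E=16, F=9) along a 3-gon: merge 3 vertices and 3 edges, delete both glued faces → V=19, E=43, F=26.
Attach a regular tetrahedron (V=4, E=6, F=4) along a 3-gon: merge 3 vertices and 3 edges, delete both glued faces → V=20, E=46, F=28.
Check: V − E + F = 20 − 46 + 28 = 2.

46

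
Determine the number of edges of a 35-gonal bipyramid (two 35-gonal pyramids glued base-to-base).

A bipyramid over an n-gon has 2n triangular faces and n + 2 vertices: V = 35 + 2 = 37, E = 3·35 = 105, F = 2·35 = 70.

105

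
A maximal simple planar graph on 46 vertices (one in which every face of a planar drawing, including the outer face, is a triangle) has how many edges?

In a plane triangulation 3F = 2E and V − E + F = 2, so E = 3V − 6 = 3·46 − 6 = 132.

132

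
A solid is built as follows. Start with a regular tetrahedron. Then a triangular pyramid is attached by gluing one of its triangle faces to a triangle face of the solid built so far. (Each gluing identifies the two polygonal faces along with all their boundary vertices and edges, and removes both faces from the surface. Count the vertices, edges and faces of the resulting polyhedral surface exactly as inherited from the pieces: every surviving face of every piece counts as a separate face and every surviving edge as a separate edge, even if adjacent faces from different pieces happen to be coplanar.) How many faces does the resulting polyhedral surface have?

A regular tetrahedron: V=4, E=6, F=4.
Attach a triangular pyramid (V=4, E=6, F=4) along a 3-gon: merge 3 vertices and 3 edges, delete both glued faces → V=5, E=9, F=6.
Check: V − E + F = 5 − 9 + 6 = 2.

6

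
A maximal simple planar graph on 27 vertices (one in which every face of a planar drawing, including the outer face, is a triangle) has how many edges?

In a plane triangulation 3F = 2E and V − E + F = 2, so E = 3V − 6 = 3·27 − 6 = 75.

75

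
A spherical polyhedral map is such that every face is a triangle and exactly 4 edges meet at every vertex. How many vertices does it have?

6

Each face has 3 edges and each edge borders two faces, so 2E = 3F.
Each vertex has degree 4, so 4V = 2E and hence V = 3F/4.
Euler: V − E + F = 2 ⇒ (3F/4) − (3F/2) + F = 2.
Multiply by 8: (6 − 12 + 8)F = 16, i.e. 2F = 16.
So F = 8, E = 3·8/2 = 12, V = 3·8/4 = 6.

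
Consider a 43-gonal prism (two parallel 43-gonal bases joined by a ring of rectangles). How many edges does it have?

129

A prism on an n-gon has two n-gon bases and n rectangular sides: V = 2·43 = 86, E = 3·43 = 129, F = 43 + 2 = 45.
Check: V − E + F = 86 − 129 + 45 = 2.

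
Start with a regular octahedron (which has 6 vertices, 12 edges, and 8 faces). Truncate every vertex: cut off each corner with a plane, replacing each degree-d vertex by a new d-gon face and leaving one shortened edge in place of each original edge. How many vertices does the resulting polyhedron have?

Truncation replaces each original edge-end by a new vertex, so V′ = 2E = 24.
Each original edge survives, and each old vertex of degree d contributes d new edges; summing degrees gives Σd = 2E, so E′ = E + 2E = 3E = 36.
Each original face survives and each original vertex becomes one new face: F′ = F + V = 14.

24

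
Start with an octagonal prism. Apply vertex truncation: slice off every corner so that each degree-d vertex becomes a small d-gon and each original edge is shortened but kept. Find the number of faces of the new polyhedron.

The base solid has V = 16, E = 24, F = 10.
Truncation replaces each original edge-end by a new vertex, so V′ = 2E = 48.
Each original edge survives, and each old vertex of degree d contributes d new edges; summing degrees gives Σd = 2E, so E′ = E + 2E = 3E = 72.
Each original face survives and each original vertex becomes one new face: F′ = F + V = 26.

26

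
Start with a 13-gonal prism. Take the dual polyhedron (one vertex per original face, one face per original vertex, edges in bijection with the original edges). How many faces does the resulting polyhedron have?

The base solid has V = 26, E = 39, F = 15.
The dual swaps V and F and preserves E: V′ = F = 15, E′ = E = 39, F′ = V = 26.

26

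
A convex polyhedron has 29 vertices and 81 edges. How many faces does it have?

54

Here V − E + F = 2.
F = 2 − V + E = 2 − 29 + 81 = 54.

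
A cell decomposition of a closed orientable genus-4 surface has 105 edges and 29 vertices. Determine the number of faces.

For a closed orientable surface of genus 4, χ = 2 − 2·4 = -6.
F = -6 − V + E = -6 − 29 + 105 = 70.

70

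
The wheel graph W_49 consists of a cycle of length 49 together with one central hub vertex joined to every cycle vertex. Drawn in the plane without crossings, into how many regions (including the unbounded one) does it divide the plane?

W_49 has V = 49 + 1 = 50 vertices and E = 2·49 = 98 edges.
By Euler's formula F = 2 − V + E = 2 − 50 + 98 = 50.

50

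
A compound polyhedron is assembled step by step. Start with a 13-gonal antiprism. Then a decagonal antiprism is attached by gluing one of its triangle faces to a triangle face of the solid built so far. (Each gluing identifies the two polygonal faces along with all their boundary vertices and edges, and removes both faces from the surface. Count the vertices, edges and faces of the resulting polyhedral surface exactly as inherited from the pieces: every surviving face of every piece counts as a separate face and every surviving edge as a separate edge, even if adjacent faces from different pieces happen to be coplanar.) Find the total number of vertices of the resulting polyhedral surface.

A 13-gonal antiprism: V=26, E=52, F=28.
Attach a decagonal antiprism (V=20, E=40, F=22) along a 3-gon: merge 3 vertices and 3 edges, delete both glued faces → V=43, E=89, F=48.
Check: V − E + F = 43 − 89 + 48 = 2.

43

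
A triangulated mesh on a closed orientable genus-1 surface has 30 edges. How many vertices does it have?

χ = 2 − 2·1 = 0, and every face is a triangle so 3F = 2E.
F = 2E/3 = 20. Then V = 0 + E − F = 0 + 30 − 20 = 10.

10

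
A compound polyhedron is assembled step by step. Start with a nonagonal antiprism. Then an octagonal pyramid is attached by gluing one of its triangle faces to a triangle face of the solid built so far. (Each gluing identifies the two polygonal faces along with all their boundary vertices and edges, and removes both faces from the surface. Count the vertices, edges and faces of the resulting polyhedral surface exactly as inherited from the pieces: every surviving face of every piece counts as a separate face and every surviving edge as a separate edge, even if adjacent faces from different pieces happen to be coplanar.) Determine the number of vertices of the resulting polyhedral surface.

A nonagonal antiprism: V=18, E=36, F=20.
Attach an octagonal pyramid (V=9, E=16, F=9) along a 3-gon: merge 3 vertices and 3 edges, delete both glued faces → V=24, E=49, F=27.
Check: V − E + F = 24 − 49 + 27 = 2.

24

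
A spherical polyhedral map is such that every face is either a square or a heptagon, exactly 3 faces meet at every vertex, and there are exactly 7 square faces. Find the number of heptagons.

2

Let x be the number of heptagons; then F = 7 + x.
Edge–face incidences: 2E = 4·7 + 7·x = 28 + 7x.
Every vertex has degree 3, so 3V = 2E.
Euler: V − E + F = 2 ⇒ (2E)/3 − E + (7 + x) = 2.
Multiply by 6: 2·(2E) − 3·(2E) + 6·(7 + x) = 12, i.e. 42 + 6x − (28 + 7x) = 12.
Collecting terms: −x + 14 = 12, so −x = −2, so x = 2.
Then 2E = 28 + 7·2 = 42, so E = 21, V = 2E/3 = 14, F = 7 + 2 = 9.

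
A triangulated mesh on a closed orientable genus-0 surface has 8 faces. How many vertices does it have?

χ = 2 − 2·0 = 2, and every face is a triangle so 3F = 2E.
E = 3·8/2 = 12. Then V = 2 + E − F = 2 + 12 − 8 = 6.

6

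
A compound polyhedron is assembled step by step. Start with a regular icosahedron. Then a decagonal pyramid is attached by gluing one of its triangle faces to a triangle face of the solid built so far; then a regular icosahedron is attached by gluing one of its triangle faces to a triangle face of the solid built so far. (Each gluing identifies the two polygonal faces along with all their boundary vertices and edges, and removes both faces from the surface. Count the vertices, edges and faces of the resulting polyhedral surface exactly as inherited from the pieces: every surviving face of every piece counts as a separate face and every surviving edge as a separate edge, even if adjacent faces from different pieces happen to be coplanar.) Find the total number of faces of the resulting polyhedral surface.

47

A regular icosahedron: V=12, E=30, F=20.
Attach a decagonal pyramid (V=11, E=20, F=11) along a 3-gon: merge 3 vertices and 3 edges, delete both glued faces → V=20, E=47, F=29.
Attach a regular icosahedron (V=12, E=30, F=20) along a 3-gon: merge 3 vertices and 3 edges, delete both glued faces → V=29, E=74, F=47.
Check: V − E + F = 29 − 74 + 47 = 2.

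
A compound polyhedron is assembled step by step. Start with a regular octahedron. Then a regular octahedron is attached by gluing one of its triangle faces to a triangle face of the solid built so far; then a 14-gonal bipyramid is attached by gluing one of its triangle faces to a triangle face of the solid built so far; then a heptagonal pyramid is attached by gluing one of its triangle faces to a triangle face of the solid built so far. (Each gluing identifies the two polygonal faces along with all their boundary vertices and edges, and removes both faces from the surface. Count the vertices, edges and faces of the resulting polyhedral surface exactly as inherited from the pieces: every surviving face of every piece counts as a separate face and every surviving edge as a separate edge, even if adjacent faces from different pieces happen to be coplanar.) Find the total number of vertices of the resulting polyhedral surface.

27

A regular octahedron: V=6, E=12, F=8.
Attach a regular octahedron (V=6, E=12, F=8) along a 3-gon: merge 3 vertices and 3 edges, delete both glued faces → V=9, E=21, F=14.
Attach a 14-gonal bipyramid (V=16, E=42, F=28) along a 3-gon: merge 3 vertices and 3 edges, delete both glued faces → V=22, E=60, F=40.
Attach a heptagonal pyramid (V=8, E=14, F=8) along a 3-gon: merge 3 vertices and 3 edges, delete both glued faces → V=27, E=71, F=46.
Check: V − E + F = 27 − 71 + 46 = 2.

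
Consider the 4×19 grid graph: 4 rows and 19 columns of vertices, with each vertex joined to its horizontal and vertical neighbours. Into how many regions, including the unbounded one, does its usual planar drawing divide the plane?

55

The grid has V = 4·19 = 76 vertices and E = 4·18 + 19·3 = 129 edges.
F = 2 − V + E = 2 − 76 + 129 = 55.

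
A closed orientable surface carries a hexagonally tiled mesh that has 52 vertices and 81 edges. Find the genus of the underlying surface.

2

Every face is a hexagon and each edge borders two faces, so 6F = 2·81, giving F = 27.
χ = V − E + F = 52 − 81 + 27 = -2.
For a closed orientable surface χ = 2 − 2g, so g = (2 − (-2))/2 = 2.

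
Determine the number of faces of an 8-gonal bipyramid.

A bipyramid over an n-gon has 2n triangular faces and n + 2 vertices: V = 8 + 2 = 10, E = 3·8 = 24, F = 2·8 = 16.

16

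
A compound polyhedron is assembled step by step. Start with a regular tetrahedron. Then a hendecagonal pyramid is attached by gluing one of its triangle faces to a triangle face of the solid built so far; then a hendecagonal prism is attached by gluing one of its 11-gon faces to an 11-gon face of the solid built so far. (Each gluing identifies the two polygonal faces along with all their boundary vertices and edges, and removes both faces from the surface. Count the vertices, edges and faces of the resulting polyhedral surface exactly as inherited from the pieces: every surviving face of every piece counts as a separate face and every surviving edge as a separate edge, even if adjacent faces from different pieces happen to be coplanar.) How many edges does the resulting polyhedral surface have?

A regular tetrahedron: V=4, E=6, F=4.
Attach a hendecagonal pyramid (V=12, E=22, F=12) along a 3-gon: merge 3 vertices and 3 edges, delete both glued faces → V=13, E=25, F=14.
Attach a hendecagonal prism (V=22, E=33, F=13) along an 11-gon: merge 11 vertices and 11 edges, delete both glued faces → V=24, E=47, F=25.
Check: V − E + F = 24 − 47 + 25 = 2.

47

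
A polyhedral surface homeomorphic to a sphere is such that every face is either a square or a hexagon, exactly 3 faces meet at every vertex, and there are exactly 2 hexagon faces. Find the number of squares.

Let x be the number of squares; then F = 2 + x.
Edge–face incidences: 2E = 6·2 + 4·x = 12 + 4x.
Every vertex has degree 3, so 3V = 2E.
Euler: V − E + F = 2 ⇒ (2E)/3 − E + (2 + x) = 2.
Multiply by 6: 2·(2E) − 3·(2E) + 6·(2 + x) = 12, i.e. 12 + 6x − (12 + 4x) = 12.
Collecting terms: 2x = 12, so x = 6.
Then 2E = 12 + 4·6 = 36, so E = 18, V = 2E/3 = 12, F = 2 + 6 = 8.

6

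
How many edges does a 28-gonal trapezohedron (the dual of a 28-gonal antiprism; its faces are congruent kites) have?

112

The n-trapezohedron (dual of the n-antiprism) has V = 2·28 + 2 = 58, E = 4·28 = 112, F = 2·28 = 56.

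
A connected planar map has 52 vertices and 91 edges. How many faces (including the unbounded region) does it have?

41

Euler's formula for a connected plane graph: V − E + F = 2, so F = 2 − 52 + 91 = 41.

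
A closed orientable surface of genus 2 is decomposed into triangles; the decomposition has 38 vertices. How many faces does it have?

χ = 2 − 2·2 = -2, and every face is a triangle so 3F = 2E.
V − E + F = -2 with E = 3F/2 gives 38 − (3/2 − 1)·F = -2, so F = 80 and E = 120.

80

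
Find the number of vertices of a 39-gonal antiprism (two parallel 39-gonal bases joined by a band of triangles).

78

An antiprism on an n-gon has two n-gon caps and 2n triangles: V = 2·39 = 78, E = 4·39 = 156, F = 2·39 + 2 = 80.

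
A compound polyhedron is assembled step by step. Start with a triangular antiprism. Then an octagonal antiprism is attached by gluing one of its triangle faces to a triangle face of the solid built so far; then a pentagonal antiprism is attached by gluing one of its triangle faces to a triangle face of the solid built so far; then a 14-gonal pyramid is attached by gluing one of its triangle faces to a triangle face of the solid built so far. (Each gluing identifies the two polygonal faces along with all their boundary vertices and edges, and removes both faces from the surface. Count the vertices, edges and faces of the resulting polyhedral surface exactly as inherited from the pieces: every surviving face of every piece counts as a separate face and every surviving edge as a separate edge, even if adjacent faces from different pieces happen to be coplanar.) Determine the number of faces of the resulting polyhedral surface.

47

A triangular antiprism: V=6, E=12, F=8.
Attach an octagonal antiprism (V=16, E=32, F=18) along a 3-gon: merge 3 vertices and 3 edges, delete both glued faces → V=19, E=41, F=24.
Attach a pentagonal antiprism (V=10, E=20, F=12) along a 3-gon: merge 3 vertices and 3 edges, delete both glued faces → V=26, E=58, F=34.
Attach a 14-gonal pyramid (V=15, E=28, F=15) along a 3-gon: merge 3 vertices and 3 edges, delete both glued faces → V=38, E=83, F=47.
Check: V − E + F = 38 − 83 + 47 = 2.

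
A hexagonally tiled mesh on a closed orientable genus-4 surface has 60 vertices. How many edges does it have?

99

χ = 2 − 2·4 = -6, and every face is a hexagon so 6F = 2E.
V − E + F = -6 with E = 6F/2 gives 60 − (6/2 − 1)·F = -6, so F = 33 and E = 99.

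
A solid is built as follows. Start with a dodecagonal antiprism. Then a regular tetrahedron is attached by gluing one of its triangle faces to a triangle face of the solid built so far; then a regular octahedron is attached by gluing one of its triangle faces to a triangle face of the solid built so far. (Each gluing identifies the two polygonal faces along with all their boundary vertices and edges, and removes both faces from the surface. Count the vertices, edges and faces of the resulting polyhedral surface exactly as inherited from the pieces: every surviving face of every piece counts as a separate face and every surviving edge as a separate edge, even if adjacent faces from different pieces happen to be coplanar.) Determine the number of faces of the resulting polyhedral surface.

A dodecagonal antiprism: V=24, E=48, F=26.
Attach a regular tetrahedron (V=4, E=6, F=4) along a 3-gon: merge 3 vertices and 3 edges, delete both glued faces → V=25, E=51, F=28.
Attach a regular octahedron (V=6, E=12, F=8) along a 3-gon: merge 3 vertices and 3 edges, delete both glued faces → V=28, E=60, F=34.
Check: V − E + F = 28 − 60 + 34 = 2.

34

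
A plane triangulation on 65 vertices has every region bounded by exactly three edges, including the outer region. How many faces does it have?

126

In a plane triangulation 3F = 2E and V − E + F = 2, so F = 2V − 4 = 2·65 − 4 = 126.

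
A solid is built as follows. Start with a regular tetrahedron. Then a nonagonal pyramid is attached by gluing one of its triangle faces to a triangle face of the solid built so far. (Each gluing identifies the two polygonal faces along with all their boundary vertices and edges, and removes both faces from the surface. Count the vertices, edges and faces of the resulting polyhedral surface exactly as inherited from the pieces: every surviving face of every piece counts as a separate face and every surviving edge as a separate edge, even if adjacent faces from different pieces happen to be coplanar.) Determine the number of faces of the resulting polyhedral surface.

12

A regular tetrahedron: V=4, E=6, F=4.
Attach a nonagonal pyramid (V=10, E=18, F=10) along a 3-gon: merge 3 vertices and 3 edges, delete both glued faces → V=11, E=21, F=12.
Check: V − E + F = 11 − 21 + 12 = 2.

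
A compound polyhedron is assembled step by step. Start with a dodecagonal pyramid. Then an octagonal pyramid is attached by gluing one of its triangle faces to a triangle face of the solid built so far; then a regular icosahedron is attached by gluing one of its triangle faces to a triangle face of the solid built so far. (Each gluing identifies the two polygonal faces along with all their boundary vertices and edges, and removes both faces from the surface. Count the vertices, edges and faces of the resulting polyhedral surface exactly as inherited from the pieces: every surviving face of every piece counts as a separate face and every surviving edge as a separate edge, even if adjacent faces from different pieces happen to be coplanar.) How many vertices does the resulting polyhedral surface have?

28

A dodecagonal pyramid: V=13, E=24, F=13.
Attach an octagonal pyramid (V=9, E=16, F=9) along a 3-gon: merge 3 vertices and 3 edges, delete both glued faces → V=19, E=37, F=20.
Attach a regular icosahedron (V=12, E=30, F=20) along a 3-gon: merge 3 vertices and 3 edges, delete both glued faces → V=28, E=64, F=38.
Check: V − E + F = 28 − 64 + 38 = 2.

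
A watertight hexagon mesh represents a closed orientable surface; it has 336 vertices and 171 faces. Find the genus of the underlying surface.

Every face is a hexagon, so 2E = 6·171 = 1026, giving E = 513.
χ = V − E + F = 336 − 513 + 171 = -6.
For a closed orientable surface χ = 2 − 2g, so g = (2 − (-6))/2 = 4.

4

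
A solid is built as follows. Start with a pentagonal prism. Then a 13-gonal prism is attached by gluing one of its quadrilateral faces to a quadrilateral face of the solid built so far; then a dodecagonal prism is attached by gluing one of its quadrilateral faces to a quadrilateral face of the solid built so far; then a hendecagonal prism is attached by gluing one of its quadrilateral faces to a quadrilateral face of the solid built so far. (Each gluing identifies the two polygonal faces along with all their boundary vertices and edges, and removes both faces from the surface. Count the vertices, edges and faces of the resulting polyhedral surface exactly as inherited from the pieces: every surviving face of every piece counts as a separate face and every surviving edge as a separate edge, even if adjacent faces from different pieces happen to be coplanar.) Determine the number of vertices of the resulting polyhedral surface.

A pentagonal prism: V=10, E=15, F=7.
Attach a 13-gonal prism (V=26, E=39, F=15) along a 4-gon: merge 4 vertices and 4 edges, delete both glued faces → V=32, E=50, F=20.
Attach a dodecagonal prism (V=24, E=36, F=14) along a 4-gon: merge 4 vertices and 4 edges, delete both glued faces → V=52, E=82, F=32.
Attach a hendecagonal prism (V=22, E=33, F=13) along a 4-gon: merge 4 vertices and 4 edges, delete both glued faces → V=70, E=111, F=43.
Check: V − E + F = 70 − 111 + 43 = 2.

70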